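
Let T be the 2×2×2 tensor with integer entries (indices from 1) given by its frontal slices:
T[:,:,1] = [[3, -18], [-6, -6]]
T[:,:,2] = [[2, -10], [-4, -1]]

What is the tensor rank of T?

Lower bound: in the mode-3 unfolding of T (rows indexed by k, columns by (i,j)) the 2×2 minor on rows k ∈ {1, 2}, columns (i,j) ∈ {(1,1), (1,2)} is det [[3, -18], [2, -10]] = 6 ≠ 0, so that unfolding has rank ≥ 2 and hence rank(T) ≥ 2 (CP rank is at least every unfolding rank, though it can be larger).
Upper bound: with S_k = T[:,:,k], the two rank-1 terms a₁b₁ᵀ, a₂b₂ᵀ are the rank-1 members of the pencil x·S₁ + y·S₂.
det(x·S₁ + y·S₂) is −126·x² − 147·xy − 42·y² = (-21)·(3·x + 2·y)(2·x + y), vanishing at (x:y) = (2:-3) and (1:-2).
M₁ = 2·S₁ − 3·S₂ = [[0, -6], [0, -9]] = (-3)·(2, 3)(0, 1)ᵀ and M₂ = S₁ − 2·S₂ = [[-1, 2], [2, -4]] = −(1, -2)(1, -2)ᵀ, so take a₁ = (2, 3), b₁ = (0, 1), a₂ = (1, -2), b₂ = (1, -2).
Each slice is an integer combination of E₁ = a₁b₁ᵀ and E₂ = a₂b₂ᵀ: S₁ = −6·E₁ + 3·E₂, S₂ = −3·E₁ + 2·E₂; reading off coefficients, c₁ = (-6, -3) and c₂ = (3, 2).
Hence T = (2, 3) ⊗ (0, 1) ⊗ (-6, -3) + (1, -2) ⊗ (1, -2) ⊗ (3, 2), so rank(T) ≤ 2.
These bounds meet, so rank(T) = 2.

2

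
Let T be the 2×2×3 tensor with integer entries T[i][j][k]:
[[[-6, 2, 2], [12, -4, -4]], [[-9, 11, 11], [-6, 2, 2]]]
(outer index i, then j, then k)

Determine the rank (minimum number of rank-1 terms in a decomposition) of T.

2

Lower bound: in the mode-3 unfolding of T (rows indexed by k, columns by (i,j)) the 2×2 minor on rows k ∈ {0, 1}, columns (i,j) ∈ {(0,0), (1,0)} is det [[-6, -9], [2, 11]] = -48 ≠ 0, so that unfolding has rank ≥ 2 and hence rank(T) ≥ 2 (CP rank is at least every unfolding rank, though it can be larger).
Upper bound: with S_k = T[:,:,k], the two rank-1 terms a₁b₁ᵀ, a₂b₂ᵀ are the rank-1 members of the pencil x·S₀ + y·S₁.
det(x·S₀ + y·S₁) is 144·x² − 192·xy + 48·y² = 48·(3·x − y)(x − y), vanishing at (x:y) = (1:3) and (1:1).
M₁ = S₀ + 3·S₁ = [[0, 0], [24, 0]] = 24·(0, 1)(1, 0)ᵀ and M₂ = S₀ + S₁ = [[-4, 8], [2, -4]] = (-2)·(2, -1)(1, -2)ᵀ, so take a₁ = (0, 1), b₁ = (1, 0), a₂ = (2, -1), b₂ = (1, -2).
Each slice is an integer combination of E₁ = a₁b₁ᵀ and E₂ = a₂b₂ᵀ: S₀ = −12·E₁ − 3·E₂, S₁ = 12·E₁ + E₂, S₂ = 12·E₁ + E₂; reading off coefficients, c₁ = (-12, 12, 12) and c₂ = (-3, 1, 1).
Hence T = (0, 1) ⊗ (1, 0) ⊗ (-12, 12, 12) + (2, -1) ⊗ (1, -2) ⊗ (-3, 1, 1), so rank(T) ≤ 2.
These bounds meet, so rank(T) = 2.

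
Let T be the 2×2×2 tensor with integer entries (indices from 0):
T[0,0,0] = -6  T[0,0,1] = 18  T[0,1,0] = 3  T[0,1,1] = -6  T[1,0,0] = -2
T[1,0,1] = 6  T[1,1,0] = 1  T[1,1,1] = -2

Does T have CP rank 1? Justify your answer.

The mode-2 unfolding of T (rows indexed by j, columns by (i,k) = (0,0), (0,1), (1,0), (1,1)) is [[-6, 18, -2, 6], [3, -6, 1, -2]].
There the 2×2 minor on rows j ∈ {0, 1}, columns (i,k) ∈ {(0,0), (0,1)} is det [[-6, 18], [3, -6]] = -18 ≠ 0, so this unfolding has rank ≥ 2; CP rank is at least every unfolding rank, so rank(T) ≥ 2.
In particular rank(T) ≥ 2 > 1, so T is not rank-1.

No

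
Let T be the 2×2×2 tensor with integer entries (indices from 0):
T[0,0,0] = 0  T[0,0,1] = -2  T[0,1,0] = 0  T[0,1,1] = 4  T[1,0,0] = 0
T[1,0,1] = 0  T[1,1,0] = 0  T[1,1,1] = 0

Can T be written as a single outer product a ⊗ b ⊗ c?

Yes

If T = a ⊗ b ⊗ c then every fibre of T is a multiple of the corresponding factor, so read the factors off the fibres through the nonzero entry T[0,0,1] = -2.
The mode-1 fibre T[:,0,1] = [-2, 0] gives a = [1, 0] (primitive direction); the mode-2 fibre T[0,:,1] = [-2, 4] gives b = [1, -2]; then c[k] = T[0,0,k] / (a[0]·b[0]) = [0, -2] / 1 = [0, -2].
Expanding [1, 0] ⊗ [1, -2] ⊗ [0, -2] reproduces all 8 entries of T, so T = [1, 0] ⊗ [1, -2] ⊗ [0, -2] and rank(T) ≤ 1.
Equivalently every frontal slice T[:,:,k] is c[k] times the rank-1 matrix [1, 0] ⊗ [1, -2]. So T has rank 1 (it is nonzero).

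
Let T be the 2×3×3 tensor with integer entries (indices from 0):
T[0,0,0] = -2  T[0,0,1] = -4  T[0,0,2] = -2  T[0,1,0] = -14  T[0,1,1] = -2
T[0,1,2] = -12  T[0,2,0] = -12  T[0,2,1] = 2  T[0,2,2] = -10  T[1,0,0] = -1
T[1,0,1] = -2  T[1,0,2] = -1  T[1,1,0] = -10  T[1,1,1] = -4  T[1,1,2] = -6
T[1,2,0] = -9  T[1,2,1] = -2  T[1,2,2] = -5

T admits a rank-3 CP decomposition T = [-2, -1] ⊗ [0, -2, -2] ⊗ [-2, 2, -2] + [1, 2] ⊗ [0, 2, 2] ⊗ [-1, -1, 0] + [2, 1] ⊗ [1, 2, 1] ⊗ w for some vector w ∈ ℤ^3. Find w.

w = [-1, -2, -1]

Subtract the known terms from T to get the rank-1 residual R = [2, 1] ⊗ [1, 2, 1] ⊗ w, so R[i,j,k] = a[i]·b[j]·w[k]. Pick indices with nonzero a[0]·b[0] = (2)·(1) = 2. Only the fibre through (0,0,·) is needed: R[0,0,:] = T[0,0,:] − Σₗ aₗ[0]bₗ[0]cₗ = [-2, -4, -2] − (-2)·(0)·[-2, 2, -2] − (1)·(0)·[-1, -1, 0] = [-2, -4, -2]. Then w[k] = R[0,0,k] / 2 for each k, giving w = [-2, -4, -2] / 2 = [-1, -2, -1].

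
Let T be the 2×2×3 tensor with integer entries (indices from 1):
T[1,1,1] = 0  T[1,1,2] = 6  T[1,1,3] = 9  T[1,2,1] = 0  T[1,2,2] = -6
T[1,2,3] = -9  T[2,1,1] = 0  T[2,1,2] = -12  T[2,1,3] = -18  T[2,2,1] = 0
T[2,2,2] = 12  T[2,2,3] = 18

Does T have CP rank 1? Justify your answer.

Yes

If T = a ⊗ b ⊗ c then every fibre of T is a multiple of the corresponding factor, so read the factors off the fibres through the nonzero entry T[1,1,2] = 6.
The mode-1 fibre T[:,1,2] = [6, -12] gives a = (1, -2) (primitive direction); the mode-2 fibre T[1,:,2] = [6, -6] gives b = (1, -1); then c[k] = T[1,1,k] / (a[1]·b[1]) = [0, 6, 9] / 1 = (0, 6, 9).
Expanding (1, -2) ⊗ (1, -1) ⊗ (0, 6, 9) reproduces all 12 entries of T, so T = (1, -2) ⊗ (1, -1) ⊗ (0, 6, 9) and rank(T) ≤ 1.
Equivalently every frontal slice T[:,:,k] is c[k] times the rank-1 matrix (1, -2) ⊗ (1, -1). So T has rank 1 (it is nonzero).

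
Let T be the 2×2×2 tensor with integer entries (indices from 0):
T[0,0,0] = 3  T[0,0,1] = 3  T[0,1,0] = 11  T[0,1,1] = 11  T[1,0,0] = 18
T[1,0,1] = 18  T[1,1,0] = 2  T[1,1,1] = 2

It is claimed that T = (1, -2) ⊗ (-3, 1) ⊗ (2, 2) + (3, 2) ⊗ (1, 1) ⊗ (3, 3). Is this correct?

Yes

Reconstruct entrywise from the claimed factors. For example, T[1,1,1] = 2 and Σₗ aₗ[1]bₗ[1]cₗ[1] = (-2)·(1)·(2) + (2)·(1)·(3) = 2; checking all 8 entries, every one matches. The claim holds.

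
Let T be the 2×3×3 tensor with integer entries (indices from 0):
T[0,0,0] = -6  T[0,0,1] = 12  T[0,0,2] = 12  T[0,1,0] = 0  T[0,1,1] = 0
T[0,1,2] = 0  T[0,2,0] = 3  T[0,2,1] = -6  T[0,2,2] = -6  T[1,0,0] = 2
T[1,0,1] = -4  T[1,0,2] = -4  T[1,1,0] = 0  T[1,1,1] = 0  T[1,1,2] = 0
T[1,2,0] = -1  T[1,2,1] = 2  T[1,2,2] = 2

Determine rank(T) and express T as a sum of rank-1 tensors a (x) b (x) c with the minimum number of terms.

rank(T) = 1

Lower bound: T ≠ 0 (e.g. T[0,0,0] = -6), so rank(T) ≥ 1.
Upper bound: if T = a (x) b (x) c then every fibre of T is a multiple of the corresponding factor, so read the factors off the fibres through the nonzero entry T[0,0,0] = -6.
The mode-1 fibre T[:,0,0] = [-6, 2] gives a = [3, -1] (primitive direction); the mode-2 fibre T[0,:,0] = [-6, 0, 3] gives b = [2, 0, -1]; then c[k] = T[0,0,k] / (a[0]·b[0]) = [-6, 12, 12] / 6 = [-1, 2, 2].
Expanding [3, -1] (x) [2, 0, -1] (x) [-1, 2, 2] reproduces all 18 entries of T, so T = [3, -1] (x) [2, 0, -1] (x) [-1, 2, 2] and rank(T) ≤ 1.
These bounds meet, so rank(T) = 1.
Check entry T[1,1,0] = 0: (-1)·(0)·(-1) = 0.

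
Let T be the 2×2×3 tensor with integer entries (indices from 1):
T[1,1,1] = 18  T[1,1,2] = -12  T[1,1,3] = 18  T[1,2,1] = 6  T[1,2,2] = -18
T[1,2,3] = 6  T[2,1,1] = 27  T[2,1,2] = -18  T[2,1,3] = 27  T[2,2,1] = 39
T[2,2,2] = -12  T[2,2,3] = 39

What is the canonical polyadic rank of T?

Lower bound: the mode-1 unfolding of T (rows indexed by i, columns by (j,k) = (1,1), (1,2), (1,3), (2,1), (2,2), (2,3)) is [[18, -12, 18, 6, -18, 6], [27, -18, 27, 39, -12, 39]].
There the 2×2 minor on rows i ∈ {1, 2}, columns (j,k) ∈ {(1,1), (2,1)} is det [[18, 6], [27, 39]] = 540 ≠ 0, so this unfolding has rank ≥ 2; CP rank is at least every unfolding rank, so rank(T) ≥ 2. (Unfolding ranks only ever bound the CP rank from below — rank(T) can be strictly larger than all of them — so the matching upper bound has to come from an explicit 2-term decomposition.)
Upper bound — finding two terms. Write S_k = T[:,:,k] for the frontal slices: S₁ = [[18, 6], [27, 39]], S₂ = [[-12, -18], [-18, -12]], S₃ = [[18, 6], [27, 39]].
If T = a₁ (x) b₁ (x) c₁ + a₂ (x) b₂ (x) c₂ then each S_k = c₁[k]·a₁b₁ᵀ + c₂[k]·a₂b₂ᵀ. S₁ and S₂ are linearly independent, so a₁b₁ᵀ and a₂b₂ᵀ must span the same plane of matrices: they are the rank-1 matrices of the form x·S₁ + y·S₂.
det(x·S₁ + y·S₂) is 540·x² − 90·xy − 180·y² = 90·(3·x − 2·y)(2·x + y), vanishing at (x:y) = (2:3) and (1:-2).
M₁ = 2·S₁ + 3·S₂ = [[0, -42], [0, 42]] = (-42)·[1, -1][0, 1]ᵀ and M₂ = S₁ − 2·S₂ = [[42, 42], [63, 63]] = 21·[2, 3][1, 1]ᵀ, so take a₁ = [1, -1], b₁ = [0, 1], a₂ = [2, 3], b₂ = [1, 1].
Each slice is an integer combination of E₁ = a₁b₁ᵀ and E₂ = a₂b₂ᵀ: S₁ = −12·E₁ + 9·E₂, S₂ = −6·E₁ − 6·E₂, S₃ = −12·E₁ + 9·E₂; reading off coefficients, c₁ = [-12, -6, -12] and c₂ = [9, -6, 9].
Hence T = [1, -1] (x) [0, 1] (x) [-12, -6, -12] + [2, 3] (x) [1, 1] (x) [9, -6, 9], so rank(T) ≤ 2.
These bounds meet, so rank(T) = 2.

2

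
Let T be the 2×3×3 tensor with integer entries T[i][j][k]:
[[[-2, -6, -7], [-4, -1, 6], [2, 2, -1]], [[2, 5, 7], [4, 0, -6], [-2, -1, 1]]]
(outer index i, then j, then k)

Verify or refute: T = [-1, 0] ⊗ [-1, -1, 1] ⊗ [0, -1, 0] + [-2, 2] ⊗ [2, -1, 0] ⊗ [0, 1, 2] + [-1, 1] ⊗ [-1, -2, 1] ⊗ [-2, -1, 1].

Reconstruct entrywise from the claimed factors. For example, T[1,2,0] = -2 and Σₗ aₗ[1]bₗ[2]cₗ[0] = (0)·(1)·(0) + (2)·(0)·(0) + (1)·(1)·(-2) = -2; checking all 18 entries, every one matches. The claim holds.

Yes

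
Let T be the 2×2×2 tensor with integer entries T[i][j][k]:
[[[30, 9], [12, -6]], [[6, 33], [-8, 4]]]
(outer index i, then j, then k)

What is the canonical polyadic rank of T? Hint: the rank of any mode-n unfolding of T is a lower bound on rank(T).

Lower bound: in the mode-3 unfolding of T (rows indexed by k, columns by (i,j)) the 2×2 minor on rows k ∈ {0, 1}, columns (i,j) ∈ {(0,0), (0,1)} is det [[30, 12], [9, -6]] = -288 ≠ 0, so that unfolding has rank ≥ 2 and hence rank(T) ≥ 2 (CP rank is at least every unfolding rank, though it can be larger).
Upper bound: with S_k = T[:,:,k], the two rank-1 terms a₁b₁ᵀ, a₂b₂ᵀ are the rank-1 members of the pencil x·S₀ + y·S₁.
det(x·S₀ + y·S₁) is −312·x² − 312·xy + 234·y² = (-78)·(2·x + 3·y)(2·x − y), vanishing at (x:y) = (3:-2) and (1:2).
M₁ = 3·S₀ − 2·S₁ = [[72, 48], [-48, -32]] = 8·[3, -2][3, 2]ᵀ and M₂ = S₀ + 2·S₁ = [[48, 0], [72, 0]] = 24·[2, 3][1, 0]ᵀ, so take a₁ = [3, -2], b₁ = [3, 2], a₂ = [2, 3], b₂ = [1, 0].
Each slice is an integer combination of E₁ = a₁b₁ᵀ and E₂ = a₂b₂ᵀ: S₀ = 2·E₁ + 6·E₂, S₁ = −E₁ + 9·E₂; reading off coefficients, c₁ = [2, -1] and c₂ = [6, 9].
Hence T = [3, -2] ⊗ [3, 2] ⊗ [2, -1] + [2, 3] ⊗ [1, 0] ⊗ [6, 9], so rank(T) ≤ 2.
These bounds meet, so rank(T) = 2.

2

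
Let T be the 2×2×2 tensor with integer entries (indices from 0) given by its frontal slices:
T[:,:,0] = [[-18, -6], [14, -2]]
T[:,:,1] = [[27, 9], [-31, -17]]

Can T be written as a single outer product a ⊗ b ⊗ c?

No

The mode-2 unfolding of T (rows indexed by j, columns by (i,k) = (0,0), (0,1), (1,0), (1,1)) is [[-18, 27, 14, -31], [-6, 9, -2, -17]].
There the 2×2 minor on rows j ∈ {0, 1}, columns (i,k) ∈ {(0,0), (1,0)} is det [[-18, 14], [-6, -2]] = 120 ≠ 0, so this unfolding has rank ≥ 2; CP rank is at least every unfolding rank, so rank(T) ≥ 2.
In particular rank(T) ≥ 2 > 1, so T is not rank-1.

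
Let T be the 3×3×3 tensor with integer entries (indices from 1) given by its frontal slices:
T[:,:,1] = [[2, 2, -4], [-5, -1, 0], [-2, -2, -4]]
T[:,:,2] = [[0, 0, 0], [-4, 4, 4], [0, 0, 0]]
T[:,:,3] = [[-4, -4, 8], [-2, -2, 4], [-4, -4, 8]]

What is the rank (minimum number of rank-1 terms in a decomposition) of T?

3

Lower bound: in the mode-2 unfolding of T (rows indexed by j, columns by (i,k)) the 3×3 minor on rows j ∈ {1, 2, 3}, columns (i,k) ∈ {(1,1), (2,1), (2,2)} is det [[2, -5, -4], [2, -1, 4], [-4, 0, 4]] = 128 ≠ 0, so that unfolding has rank ≥ 3 and hence rank(T) ≥ 3 (CP rank is at least every unfolding rank, though it can be larger).
Upper bound: T is a sum of 3 rank-1 terms, T = [0, 1, 0] (x) [1, -1, -1] (x) [-2, -4, 0] + [0, 1, 1] (x) [1, 1, 0] (x) [-4, 0, 0] + [2, 1, 2] (x) [1, 1, -2] (x) [1, 0, -2] (one valid choice — decompositions are not unique — normalised so each a, b is primitive with positive first nonzero entry; check it by expanding all entries), so rank(T) ≤ 3.
These bounds meet, so rank(T) = 3.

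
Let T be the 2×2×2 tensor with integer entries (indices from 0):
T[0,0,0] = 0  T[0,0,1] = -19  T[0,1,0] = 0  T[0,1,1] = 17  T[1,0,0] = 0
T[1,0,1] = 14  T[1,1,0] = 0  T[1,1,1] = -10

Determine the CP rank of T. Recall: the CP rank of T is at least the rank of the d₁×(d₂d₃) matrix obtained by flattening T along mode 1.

2

Lower bound: the mode-2 unfolding of T (rows indexed by j, columns by (i,k) = (0,0), (0,1), (1,0), (1,1)) is [[0, -19, 0, 14], [0, 17, 0, -10]].
There the 2×2 minor on rows j ∈ {0, 1}, columns (i,k) ∈ {(0,1), (1,1)} is det [[-19, 14], [17, -10]] = -48 ≠ 0, so this unfolding has rank ≥ 2; CP rank is at least every unfolding rank, so rank(T) ≥ 2. (Unfolding ranks only ever bound the CP rank from below — rank(T) can be strictly larger than all of them — so the matching upper bound has to come from an explicit 2-term decomposition.)
Upper bound — finding two terms. Every mode-3 slice of T is a multiple of one matrix: T[:,:,k] = c[k]·M with c = [0, 1] and M = [[-19, 17], [14, -10]] (rows indexed by i, columns by j). So it suffices to write M as a sum of two rank-1 matrices.
Splitting M by its rows (i = 0, 1), M = [1, 0][-19, 17]ᵀ + [0, 1][14, -10]ᵀ.
Hence T = [1, 0] ∘ [-19, 17] ∘ [0, 1] + [0, 1] ∘ [14, -10] ∘ [0, 1], so rank(T) ≤ 2.
These bounds meet, so rank(T) = 2.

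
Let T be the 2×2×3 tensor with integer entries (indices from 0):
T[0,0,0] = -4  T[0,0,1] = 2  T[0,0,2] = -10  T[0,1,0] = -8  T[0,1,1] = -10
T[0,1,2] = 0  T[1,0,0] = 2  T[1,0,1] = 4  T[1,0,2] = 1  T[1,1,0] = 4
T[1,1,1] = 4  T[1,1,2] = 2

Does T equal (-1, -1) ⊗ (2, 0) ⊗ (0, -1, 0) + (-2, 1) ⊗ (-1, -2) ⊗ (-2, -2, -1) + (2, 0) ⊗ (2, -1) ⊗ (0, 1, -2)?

Reconstruct entrywise from the claimed factors. For example, T[1,0,1] = 4 and Σₗ aₗ[1]bₗ[0]cₗ[1] = (-1)·(2)·(-1) + (1)·(-1)·(-2) + (0)·(2)·(1) = 4; checking all 12 entries, every one matches. The claim holds.

Yes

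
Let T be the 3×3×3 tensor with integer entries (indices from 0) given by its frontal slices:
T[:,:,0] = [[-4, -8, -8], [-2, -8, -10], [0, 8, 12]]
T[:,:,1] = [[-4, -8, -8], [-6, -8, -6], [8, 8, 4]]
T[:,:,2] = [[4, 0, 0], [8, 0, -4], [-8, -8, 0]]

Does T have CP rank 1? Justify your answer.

The mode-3 unfolding of T (rows indexed by k, columns by (i,j) = (0,0), (0,1), (0,2), (1,0), (1,1), (1,2), (2,0), (2,1), (2,2)) is [[-4, -8, -8, -2, -8, -10, 0, 8, 12], [-4, -8, -8, -6, -8, -6, 8, 8, 4], [4, 0, 0, 8, 0, -4, -8, -8, 0]].
There the 3×3 minor on rows k ∈ {0, 1, 2}, columns (i,j) ∈ {(0,0), (0,1), (1,0)} is det [[-4, -8, -2], [-4, -8, -6], [4, 0, 8]] = 128 ≠ 0, so this unfolding has rank ≥ 3; CP rank is at least every unfolding rank, so rank(T) ≥ 3.
In particular rank(T) ≥ 3 > 1, so T is not rank-1.

No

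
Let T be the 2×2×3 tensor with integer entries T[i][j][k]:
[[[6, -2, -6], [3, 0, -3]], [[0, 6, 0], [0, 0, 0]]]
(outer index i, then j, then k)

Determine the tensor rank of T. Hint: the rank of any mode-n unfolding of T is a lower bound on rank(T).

Lower bound: in the mode-2 unfolding of T (rows indexed by j, columns by (i,k)) the 2×2 minor on rows j ∈ {0, 1}, columns (i,k) ∈ {(0,0), (0,1)} is det [[6, -2], [3, 0]] = 6 ≠ 0, so that unfolding has rank ≥ 2 and hence rank(T) ≥ 2 (CP rank is at least every unfolding rank, though it can be larger).
Upper bound: with S_k = T[:,:,k], the two rank-1 terms a₁b₁ᵀ, a₂b₂ᵀ are the rank-1 members of the pencil x·S₀ + y·S₁.
det(x·S₀ + y·S₁) is −18·xy = (-18)·(y)(x), vanishing at (x:y) = (1:0) and (0:1).
M₁ = S₀ = [[6, 3], [0, 0]] = 3·[1, 0][2, 1]ᵀ and M₂ = S₁ = [[-2, 0], [6, 0]] = (-2)·[1, -3][1, 0]ᵀ, so take a₁ = [1, 0], b₁ = [2, 1], a₂ = [1, -3], b₂ = [1, 0].
Each slice is an integer combination of E₁ = a₁b₁ᵀ and E₂ = a₂b₂ᵀ: S₀ = 3·E₁, S₁ = −2·E₂, S₂ = −3·E₁; reading off coefficients, c₁ = [3, 0, -3] and c₂ = [0, -2, 0].
Hence T = [1, 0] (x) [2, 1] (x) [3, 0, -3] + [1, -3] (x) [1, 0] (x) [0, -2, 0], so rank(T) ≤ 2.
These bounds meet, so rank(T) = 2.

2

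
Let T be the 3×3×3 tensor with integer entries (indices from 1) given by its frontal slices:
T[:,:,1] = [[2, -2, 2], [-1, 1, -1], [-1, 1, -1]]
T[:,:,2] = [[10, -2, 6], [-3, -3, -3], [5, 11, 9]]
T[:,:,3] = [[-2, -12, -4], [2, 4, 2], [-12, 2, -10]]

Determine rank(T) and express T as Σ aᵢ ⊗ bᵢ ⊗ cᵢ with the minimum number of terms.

rank(T) = 3

Lower bound: the mode-1 unfolding of T (rows indexed by i, columns by (j,k) = (1,1), (1,2), (1,3), (2,1), (2,2), (2,3), (3,1), (3,2), (3,3)) is [[2, 10, -2, -2, -2, -12, 2, 6, -4], [-1, -3, 2, 1, -3, 4, -1, -3, 2], [-1, 5, -12, 1, 11, 2, -1, 9, -10]].
There the 3×3 minor on rows i ∈ {1, 2, 3}, columns (j,k) ∈ {(1,1), (1,2), (1,3)} is det [[2, 10, -2], [-1, -3, 2], [-1, 5, -12]] = -72 ≠ 0, so this unfolding has rank ≥ 3; CP rank is at least every unfolding rank, so rank(T) ≥ 3. (Flattening ranks never certify an upper bound on CP rank; for that we must actually write T with 3 rank-1 terms.)
Upper bound: T is a sum of 3 rank-1 terms, T = [1, 0, -1] ⊗ [1, -2, 0] ⊗ [0, 4, 2] + [2, -1, -1] ⊗ [1, -1, 1] ⊗ [1, -1, 2] + [2, -1, 2] ⊗ [2, 1, 2] ⊗ [0, 2, -2] (written with every a and b primitive with positive leading entry and the scale carried by c; CP decompositions are not unique, and this one is verified by expanding entrywise), so rank(T) ≤ 3.
These bounds meet, so rank(T) = 3.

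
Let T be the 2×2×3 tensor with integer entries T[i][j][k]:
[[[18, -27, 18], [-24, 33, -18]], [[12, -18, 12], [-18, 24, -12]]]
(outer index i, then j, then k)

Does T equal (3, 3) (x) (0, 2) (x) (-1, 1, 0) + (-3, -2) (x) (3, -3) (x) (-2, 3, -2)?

Reconstruct entrywise from the claimed factors. For example, T[0,0,2] = 18 and Σₗ aₗ[0]bₗ[0]cₗ[2] = (3)·(0)·(0) + (-3)·(3)·(-2) = 18; checking all 12 entries, every one matches. The claim holds.

Yes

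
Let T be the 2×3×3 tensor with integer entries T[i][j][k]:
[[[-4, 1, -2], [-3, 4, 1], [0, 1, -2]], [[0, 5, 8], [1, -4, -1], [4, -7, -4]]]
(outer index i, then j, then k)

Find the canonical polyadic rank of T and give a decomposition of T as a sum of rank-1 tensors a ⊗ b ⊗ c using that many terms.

Lower bound: the mode-2 unfolding of T (rows indexed by j, columns by (i,k) = (0,0), (0,1), (0,2), (1,0), (1,1), (1,2)) is [[-4, 1, -2, 0, 5, 8], [-3, 4, 1, 1, -4, -1], [0, 1, -2, 4, -7, -4]].
There the 3×3 minor on rows j ∈ {0, 1, 2}, columns (i,k) ∈ {(0,0), (0,1), (0,2)} is det [[-4, 1, -2], [-3, 4, 1], [0, 1, -2]] = 36 ≠ 0, so this unfolding has rank ≥ 3; CP rank is at least every unfolding rank, so rank(T) ≥ 3. (Flattening ranks never certify an upper bound on CP rank; for that we must actually write T with 3 rank-1 terms.)
Upper bound: T is a sum of 3 rank-1 terms, T = [1, -2] ⊗ [1, -1, -1] ⊗ [0, -2, -2] + [1, -1] ⊗ [1, 1, 1] ⊗ [-2, 1, -2] + [1, 1] ⊗ [2, 1, -2] ⊗ [-1, 1, 1] (written with every a and b primitive with positive leading entry and the scale carried by c; CP decompositions are not unique, and this one is verified by expanding entrywise), so rank(T) ≤ 3.
These bounds meet, so rank(T) = 3.
Check entry T[0,1,0] = -3: (1)·(-1)·(0) + (1)·(1)·(-2) + (1)·(1)·(-1) = -3.

rank(T) = 3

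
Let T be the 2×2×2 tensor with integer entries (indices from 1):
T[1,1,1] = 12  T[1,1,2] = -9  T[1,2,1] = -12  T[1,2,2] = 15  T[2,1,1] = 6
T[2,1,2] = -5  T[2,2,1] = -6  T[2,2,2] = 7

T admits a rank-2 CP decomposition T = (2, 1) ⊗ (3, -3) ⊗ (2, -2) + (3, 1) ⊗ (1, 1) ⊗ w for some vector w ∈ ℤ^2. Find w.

Subtract the known terms from T to get the rank-1 residual R = (3, 1) ⊗ (1, 1) ⊗ w, so R[i,j,k] = a[i]·b[j]·w[k]. Pick indices with nonzero a[1]·b[1] = (3)·(1) = 3. Only the fibre through (1,1,·) is needed: R[1,1,:] = T[1,1,:] − Σₗ aₗ[1]bₗ[1]cₗ = [12, -9] − (2)·(3)·(2, -2) = [0, 3]. Then w[k] = R[1,1,k] / 3 for each k, giving w = [0, 3] / 3 = (0, 1).

w = (0, 1)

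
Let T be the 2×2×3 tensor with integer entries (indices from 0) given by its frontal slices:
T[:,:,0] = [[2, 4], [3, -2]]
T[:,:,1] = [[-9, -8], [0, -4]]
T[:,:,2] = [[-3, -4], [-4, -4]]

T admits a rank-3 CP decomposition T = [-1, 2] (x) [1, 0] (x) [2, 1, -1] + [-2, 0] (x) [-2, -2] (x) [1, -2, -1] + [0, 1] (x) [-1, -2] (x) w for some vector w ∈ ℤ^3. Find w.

Subtract the known terms from T to get the rank-1 residual R = [0, 1] (x) [-1, -2] (x) w, so R[i,j,k] = a[i]·b[j]·w[k]. Pick indices with nonzero a[1]·b[0] = (1)·(-1) = -1. Only the fibre through (1,0,·) is needed: R[1,0,:] = T[1,0,:] − Σₗ aₗ[1]bₗ[0]cₗ = [3, 0, -4] − (2)·(1)·[2, 1, -1] − (0)·(-2)·[1, -2, -1] = [-1, -2, -2]. Then w[k] = R[1,0,k] / -1 for each k, giving w = [-1, -2, -2] / -1 = [1, 2, 2].

w = [1, 2, 2]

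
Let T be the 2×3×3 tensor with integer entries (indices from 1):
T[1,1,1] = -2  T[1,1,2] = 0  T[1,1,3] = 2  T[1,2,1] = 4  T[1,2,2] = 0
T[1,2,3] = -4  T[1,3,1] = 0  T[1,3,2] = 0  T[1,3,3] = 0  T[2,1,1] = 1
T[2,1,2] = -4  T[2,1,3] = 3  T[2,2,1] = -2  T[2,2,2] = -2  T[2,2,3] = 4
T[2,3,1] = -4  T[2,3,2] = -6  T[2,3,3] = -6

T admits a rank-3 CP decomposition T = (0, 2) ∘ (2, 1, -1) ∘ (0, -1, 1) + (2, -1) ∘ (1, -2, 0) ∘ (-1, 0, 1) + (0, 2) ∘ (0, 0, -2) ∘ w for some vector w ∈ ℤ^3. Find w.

w = (1, 2, 1)

Subtract the known terms from T to get the rank-1 residual R = (0, 2) ∘ (0, 0, -2) ∘ w, so R[i,j,k] = a[i]·b[j]·w[k]. Pick indices with nonzero a[2]·b[3] = (2)·(-2) = -4. Only the fibre through (2,3,·) is needed: R[2,3,:] = T[2,3,:] − Σₗ aₗ[2]bₗ[3]cₗ = [-4, -6, -6] − (2)·(-1)·(0, -1, 1) − (-1)·(0)·(-1, 0, 1) = [-4, -8, -4]. Then w[k] = R[2,3,k] / -4 for each k, giving w = [-4, -8, -4] / -4 = (1, 2, 1).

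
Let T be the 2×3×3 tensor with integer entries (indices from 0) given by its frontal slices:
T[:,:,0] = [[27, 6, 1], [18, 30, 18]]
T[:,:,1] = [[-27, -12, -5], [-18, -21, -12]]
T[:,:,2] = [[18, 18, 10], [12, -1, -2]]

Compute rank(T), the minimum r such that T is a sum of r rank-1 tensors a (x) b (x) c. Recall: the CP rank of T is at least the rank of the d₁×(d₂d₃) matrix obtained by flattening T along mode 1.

2

Lower bound: in the mode-2 unfolding of T (rows indexed by j, columns by (i,k)) the 2×2 minor on rows j ∈ {0, 1}, columns (i,k) ∈ {(0,0), (0,1)} is det [[27, -27], [6, -12]] = -162 ≠ 0, so that unfolding has rank ≥ 2 and hence rank(T) ≥ 2 (CP rank is at least every unfolding rank, though it can be larger).
Upper bound: with S_k = T[:,:,k], the two rank-1 terms a₁b₁ᵀ, a₂b₂ᵀ are the rank-1 members of the pencil x·S₀ + y·S₁.
The 2×2 minor of x·S₀ + y·S₁ on rows {0,1}, columns {0,1} is 702·x² − 1053·xy + 351·y² = 351·(2·x − y)(x − y), vanishing at (x:y) = (1:2) and (1:1).
M₁ = S₀ + 2·S₁ = [[-27, -18, -9], [-18, -12, -6]] = (-3)·[3, 2][3, 2, 1]ᵀ and M₂ = S₀ + S₁ = [[0, -6, -4], [0, 9, 6]] = −[2, -3][0, 3, 2]ᵀ, so take a₁ = [3, 2], b₁ = [3, 2, 1], a₂ = [2, -3], b₂ = [0, 3, 2].
Each slice is an integer combination of E₁ = a₁b₁ᵀ and E₂ = a₂b₂ᵀ: S₀ = 3·E₁ − 2·E₂, S₁ = −3·E₁ + E₂, S₂ = 2·E₁ + E₂; reading off coefficients, c₁ = [3, -3, 2] and c₂ = [-2, 1, 1].
Hence T = [3, 2] (x) [3, 2, 1] (x) [3, -3, 2] + [2, -3] (x) [0, 3, 2] (x) [-2, 1, 1], so rank(T) ≤ 2.
These bounds meet, so rank(T) = 2.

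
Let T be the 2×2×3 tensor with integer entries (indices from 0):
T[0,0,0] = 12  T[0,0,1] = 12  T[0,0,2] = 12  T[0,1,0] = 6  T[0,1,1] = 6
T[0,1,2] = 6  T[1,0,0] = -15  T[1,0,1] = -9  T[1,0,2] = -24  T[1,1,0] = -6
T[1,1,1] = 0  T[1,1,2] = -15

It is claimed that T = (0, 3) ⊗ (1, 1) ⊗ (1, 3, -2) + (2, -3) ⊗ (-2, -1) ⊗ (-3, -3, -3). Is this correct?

Yes

Reconstruct entrywise from the claimed factors. For example, T[1,1,2] = -15 and Σₗ aₗ[1]bₗ[1]cₗ[2] = (3)·(1)·(-2) + (-3)·(-1)·(-3) = -15; checking all 12 entries, every one matches. The claim holds.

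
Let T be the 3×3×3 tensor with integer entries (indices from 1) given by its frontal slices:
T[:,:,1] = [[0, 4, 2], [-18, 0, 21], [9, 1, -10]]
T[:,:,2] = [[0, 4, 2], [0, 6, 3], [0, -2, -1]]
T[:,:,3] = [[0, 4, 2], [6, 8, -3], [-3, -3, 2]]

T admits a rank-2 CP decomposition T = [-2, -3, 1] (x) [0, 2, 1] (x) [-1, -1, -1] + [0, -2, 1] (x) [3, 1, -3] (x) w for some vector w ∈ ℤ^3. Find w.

w = [3, 0, -1]

Subtract the known terms from T to get the rank-1 residual R = [0, -2, 1] (x) [3, 1, -3] (x) w, so R[i,j,k] = a[i]·b[j]·w[k]. Pick indices with nonzero a[2]·b[1] = (-2)·(3) = -6. Only the fibre through (2,1,·) is needed: R[2,1,:] = T[2,1,:] − Σₗ aₗ[2]bₗ[1]cₗ = [-18, 0, 6] − (-3)·(0)·[-1, -1, -1] = [-18, 0, 6]. Then w[k] = R[2,1,k] / -6 for each k, giving w = [-18, 0, 6] / -6 = [3, 0, -1].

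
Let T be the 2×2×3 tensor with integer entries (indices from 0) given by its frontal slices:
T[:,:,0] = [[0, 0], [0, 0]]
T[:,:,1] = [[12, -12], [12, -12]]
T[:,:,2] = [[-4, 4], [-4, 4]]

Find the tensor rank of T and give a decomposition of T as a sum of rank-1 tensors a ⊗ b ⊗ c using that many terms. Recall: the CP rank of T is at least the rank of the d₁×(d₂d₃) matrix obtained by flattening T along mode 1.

rank(T) = 1

Lower bound: T ≠ 0 (e.g. T[0,0,1] = 12), so rank(T) ≥ 1.
Upper bound: if T = a ⊗ b ⊗ c then every fibre of T is a multiple of the corresponding factor, so read the factors off the fibres through the nonzero entry T[0,0,1] = 12.
The mode-1 fibre T[:,0,1] = [12, 12] gives a = [1, 1] (primitive direction); the mode-2 fibre T[0,:,1] = [12, -12] gives b = [1, -1]; then c[k] = T[0,0,k] / (a[0]·b[0]) = [0, 12, -4] / 1 = [0, 12, -4].
Expanding [1, 1] ⊗ [1, -1] ⊗ [0, 12, -4] reproduces all 12 entries of T, so T = [1, 1] ⊗ [1, -1] ⊗ [0, 12, -4] and rank(T) ≤ 1.
These bounds meet, so rank(T) = 1.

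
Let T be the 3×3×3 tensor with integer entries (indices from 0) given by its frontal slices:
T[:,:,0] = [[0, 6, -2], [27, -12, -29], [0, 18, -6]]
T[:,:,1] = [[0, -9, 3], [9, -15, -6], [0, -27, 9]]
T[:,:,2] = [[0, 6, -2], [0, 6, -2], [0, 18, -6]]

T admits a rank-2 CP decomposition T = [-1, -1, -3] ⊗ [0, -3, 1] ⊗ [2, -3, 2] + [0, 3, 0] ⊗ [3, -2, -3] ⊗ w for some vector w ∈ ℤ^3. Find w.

Subtract the known terms from T to get the rank-1 residual R = [0, 3, 0] ⊗ [3, -2, -3] ⊗ w, so R[i,j,k] = a[i]·b[j]·w[k]. Pick indices with nonzero a[1]·b[0] = (3)·(3) = 9. Only the fibre through (1,0,·) is needed: R[1,0,:] = T[1,0,:] − Σₗ aₗ[1]bₗ[0]cₗ = [27, 9, 0] − (-1)·(0)·[2, -3, 2] = [27, 9, 0]. Then w[k] = R[1,0,k] / 9 for each k, giving w = [27, 9, 0] / 9 = [3, 1, 0].

w = [3, 1, 0]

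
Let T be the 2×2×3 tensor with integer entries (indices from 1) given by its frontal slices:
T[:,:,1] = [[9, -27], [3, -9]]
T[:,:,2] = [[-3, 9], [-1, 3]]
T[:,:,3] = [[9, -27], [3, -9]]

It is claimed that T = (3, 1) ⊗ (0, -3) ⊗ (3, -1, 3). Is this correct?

No

Reconstruct entry (1,1,1) from the claimed factors: Σₗ aₗ[1]bₗ[1]cₗ[1] = (3)·(0)·(3) = 0, but T[1,1,1] = 9. The claim is false.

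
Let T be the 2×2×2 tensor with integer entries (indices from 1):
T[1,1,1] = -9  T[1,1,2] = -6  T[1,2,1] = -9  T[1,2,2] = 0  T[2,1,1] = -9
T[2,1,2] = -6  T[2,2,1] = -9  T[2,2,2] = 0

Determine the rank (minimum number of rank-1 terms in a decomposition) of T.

Lower bound: the mode-3 unfolding of T (rows indexed by k, columns by (i,j) = (1,1), (1,2), (2,1), (2,2)) is [[-9, -9, -9, -9], [-6, 0, -6, 0]].
There the 2×2 minor on rows k ∈ {1, 2}, columns (i,j) ∈ {(1,1), (1,2)} is det [[-9, -9], [-6, 0]] = -54 ≠ 0, so this unfolding has rank ≥ 2; CP rank is at least every unfolding rank, so rank(T) ≥ 2. (Unfolding ranks only ever bound the CP rank from below — rank(T) can be strictly larger than all of them — so the matching upper bound has to come from an explicit 2-term decomposition.)
Upper bound — finding two terms. Every mode-1 slice of T is a multiple of one matrix: T[i,:,:] = a[i]·M with a = (1, 1) and M = [[-9, -6], [-9, 0]] (rows indexed by j, columns by k). So it suffices to write M as a sum of two rank-1 matrices.
Splitting M by its rows (j = 1, 2), M = (1, 0)(-9, -6)ᵀ + (0, 1)(-9, 0)ᵀ.
Hence T = (1, 1) (x) (1, 0) (x) (-9, -6) + (1, 1) (x) (0, 1) (x) (-9, 0), so rank(T) ≤ 2.
These bounds meet, so rank(T) = 2.

2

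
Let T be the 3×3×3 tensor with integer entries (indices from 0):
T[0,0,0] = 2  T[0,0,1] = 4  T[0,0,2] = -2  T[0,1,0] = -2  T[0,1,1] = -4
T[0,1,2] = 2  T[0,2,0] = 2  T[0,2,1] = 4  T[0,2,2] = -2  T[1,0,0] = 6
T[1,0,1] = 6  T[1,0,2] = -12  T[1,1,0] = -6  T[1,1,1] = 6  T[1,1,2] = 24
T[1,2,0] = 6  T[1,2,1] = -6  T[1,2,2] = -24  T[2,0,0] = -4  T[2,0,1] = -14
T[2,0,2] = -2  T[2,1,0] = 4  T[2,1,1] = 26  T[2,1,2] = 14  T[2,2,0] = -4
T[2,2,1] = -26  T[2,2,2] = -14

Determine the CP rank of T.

2

Lower bound: in the mode-2 unfolding of T (rows indexed by j, columns by (i,k)) the 2×2 minor on rows j ∈ {0, 1}, columns (i,k) ∈ {(0,0), (1,1)} is det [[2, 6], [-2, 6]] = 24 ≠ 0, so that unfolding has rank ≥ 2 and hence rank(T) ≥ 2 (CP rank is at least every unfolding rank, though it can be larger).
Upper bound: with S_k = T[:,:,k], the two rank-1 terms a₁b₁ᵀ, a₂b₂ᵀ are the rank-1 members of the pencil x·S₀ + y·S₁.
The 2×2 minor of x·S₀ + y·S₁ on rows {0,1}, columns {0,1} is 24·xy + 48·y² = 24·(x + 2·y)(y), vanishing at (x:y) = (2:-1) and (1:0).
M₁ = 2·S₀ − S₁ = [[0, 0, 0], [6, -18, 18], [6, -18, 18]] = 6·[0, 1, 1][1, -3, 3]ᵀ and M₂ = S₀ = [[2, -2, 2], [6, -6, 6], [-4, 4, -4]] = 2·[1, 3, -2][1, -1, 1]ᵀ, so take a₁ = [0, 1, 1], b₁ = [1, -3, 3], a₂ = [1, 3, -2], b₂ = [1, -1, 1].
Each slice is an integer combination of E₁ = a₁b₁ᵀ and E₂ = a₂b₂ᵀ: S₀ = 2·E₂, S₁ = −6·E₁ + 4·E₂, S₂ = −6·E₁ − 2·E₂; reading off coefficients, c₁ = [0, -6, -6] and c₂ = [2, 4, -2].
Hence T = [0, 1, 1] ⊗ [1, -3, 3] ⊗ [0, -6, -6] + [1, 3, -2] ⊗ [1, -1, 1] ⊗ [2, 4, -2], so rank(T) ≤ 2.
These bounds meet, so rank(T) = 2.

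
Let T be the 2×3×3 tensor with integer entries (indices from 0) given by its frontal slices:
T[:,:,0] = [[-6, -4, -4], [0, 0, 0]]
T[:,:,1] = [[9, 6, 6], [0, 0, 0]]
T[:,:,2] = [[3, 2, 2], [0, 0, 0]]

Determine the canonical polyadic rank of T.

Lower bound: T ≠ 0 (e.g. T[0,0,0] = -6), so rank(T) ≥ 1.
Upper bound: if T = a ⊗ b ⊗ c then every fibre of T is a multiple of the corresponding factor, so read the factors off the fibres through the nonzero entry T[0,0,0] = -6.
The mode-1 fibre T[:,0,0] = [-6, 0] gives a = [1, 0] (primitive direction); the mode-2 fibre T[0,:,0] = [-6, -4, -4] gives b = [3, 2, 2]; then c[k] = T[0,0,k] / (a[0]·b[0]) = [-6, 9, 3] / 3 = [-2, 3, 1].
Expanding [1, 0] ⊗ [3, 2, 2] ⊗ [-2, 3, 1] reproduces all 18 entries of T, so T = [1, 0] ⊗ [3, 2, 2] ⊗ [-2, 3, 1] and rank(T) ≤ 1.
These bounds meet, so rank(T) = 1.
Check entry T[0,1,2] = 2: (1)·(2)·(1) = 2.

1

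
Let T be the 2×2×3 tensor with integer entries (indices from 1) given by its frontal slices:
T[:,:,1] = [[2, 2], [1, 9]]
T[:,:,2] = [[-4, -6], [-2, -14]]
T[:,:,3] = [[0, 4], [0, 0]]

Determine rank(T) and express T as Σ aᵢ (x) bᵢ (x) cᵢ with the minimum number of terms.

Lower bound: in the mode-3 unfolding of T (rows indexed by k, columns by (i,j)) the 3×3 minor on rows k ∈ {1, 2, 3}, columns (i,j) ∈ {(1,1), (1,2), (2,2)} is det [[2, 2, 9], [-4, -6, -14], [0, 4, 0]] = -32 ≠ 0, so that unfolding has rank ≥ 3 and hence rank(T) ≥ 3 (CP rank is at least every unfolding rank, though it can be larger).
Upper bound: T is a sum of 3 rank-1 terms, T = (0, 1) (x) (0, 1) (x) (8, -8, -8) + (1, 2) (x) (0, 1) (x) (0, -2, 4) + (2, 1) (x) (1, 1) (x) (1, -2, 0) (written with every a and b primitive with positive leading entry and the scale carried by c; CP decompositions are not unique, and this one is verified by expanding entrywise), so rank(T) ≤ 3.
These bounds meet, so rank(T) = 3.

rank(T) = 3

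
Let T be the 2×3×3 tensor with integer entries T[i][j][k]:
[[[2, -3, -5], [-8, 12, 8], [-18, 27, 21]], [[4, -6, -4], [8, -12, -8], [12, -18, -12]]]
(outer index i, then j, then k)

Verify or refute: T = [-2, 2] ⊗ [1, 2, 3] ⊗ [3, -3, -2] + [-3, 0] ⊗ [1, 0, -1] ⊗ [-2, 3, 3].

No

Reconstruct entry (0,0,0) from the claimed factors: Σₗ aₗ[0]bₗ[0]cₗ[0] = (-2)·(1)·(3) + (-3)·(1)·(-2) = 0, but T[0,0,0] = 2. The claim is false.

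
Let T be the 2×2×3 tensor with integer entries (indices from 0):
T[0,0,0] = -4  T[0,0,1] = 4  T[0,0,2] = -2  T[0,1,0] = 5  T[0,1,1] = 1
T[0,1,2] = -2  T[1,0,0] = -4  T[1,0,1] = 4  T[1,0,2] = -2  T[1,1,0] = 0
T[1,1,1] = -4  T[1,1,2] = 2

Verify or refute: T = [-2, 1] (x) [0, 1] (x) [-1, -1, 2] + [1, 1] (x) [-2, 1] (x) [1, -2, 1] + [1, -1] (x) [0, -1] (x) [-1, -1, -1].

Reconstruct entry (0,0,0) from the claimed factors: Σₗ aₗ[0]bₗ[0]cₗ[0] = (-2)·(0)·(-1) + (1)·(-2)·(1) + (1)·(0)·(-1) = -2, but T[0,0,0] = -4. The claim is false.

No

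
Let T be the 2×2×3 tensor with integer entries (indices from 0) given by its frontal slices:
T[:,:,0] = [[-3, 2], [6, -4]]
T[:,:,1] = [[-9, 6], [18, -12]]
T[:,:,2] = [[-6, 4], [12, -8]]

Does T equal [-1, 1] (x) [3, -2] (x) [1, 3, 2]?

Reconstruct entry (1,0,0) from the claimed factors: Σₗ aₗ[1]bₗ[0]cₗ[0] = (1)·(3)·(1) = 3, but T[1,0,0] = 6. The claim is false.

No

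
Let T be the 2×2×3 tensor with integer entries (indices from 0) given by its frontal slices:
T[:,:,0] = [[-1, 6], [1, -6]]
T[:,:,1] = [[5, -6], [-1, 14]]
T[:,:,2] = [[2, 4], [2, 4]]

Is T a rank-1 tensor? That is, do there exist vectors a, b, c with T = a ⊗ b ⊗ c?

No

The mode-3 unfolding of T (rows indexed by k, columns by (i,j) = (0,0), (0,1), (1,0), (1,1)) is [[-1, 6, 1, -6], [5, -6, -1, 14], [2, 4, 2, 4]].
There the 3×3 minor on rows k ∈ {0, 1, 2}, columns (i,j) ∈ {(0,0), (0,1), (1,0)} is det [[-1, 6, 1], [5, -6, -1], [2, 4, 2]] = -32 ≠ 0, so this unfolding has rank ≥ 3; CP rank is at least every unfolding rank, so rank(T) ≥ 3.
In particular rank(T) ≥ 3 > 1, so T is not rank-1.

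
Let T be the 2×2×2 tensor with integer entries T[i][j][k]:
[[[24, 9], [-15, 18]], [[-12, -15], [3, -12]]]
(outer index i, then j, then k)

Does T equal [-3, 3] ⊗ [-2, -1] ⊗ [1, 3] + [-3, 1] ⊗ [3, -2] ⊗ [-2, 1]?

No

Reconstruct entry (0,1,0) from the claimed factors: Σₗ aₗ[0]bₗ[1]cₗ[0] = (-3)·(-1)·(1) + (-3)·(-2)·(-2) = -9, but T[0,1,0] = -15. The claim is false.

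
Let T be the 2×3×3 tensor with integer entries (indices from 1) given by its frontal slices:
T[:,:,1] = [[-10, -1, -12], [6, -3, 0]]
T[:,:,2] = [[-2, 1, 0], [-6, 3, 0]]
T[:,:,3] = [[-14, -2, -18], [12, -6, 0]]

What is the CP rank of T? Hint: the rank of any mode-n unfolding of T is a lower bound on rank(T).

2

Lower bound: the mode-2 unfolding of T (rows indexed by j, columns by (i,k) = (1,1), (1,2), (1,3), (2,1), (2,2), (2,3)) is [[-10, -2, -14, 6, -6, 12], [-1, 1, -2, -3, 3, -6], [-12, 0, -18, 0, 0, 0]].
There the 2×2 minor on rows j ∈ {1, 2}, columns (i,k) ∈ {(1,1), (1,2)} is det [[-10, -2], [-1, 1]] = -12 ≠ 0, so this unfolding has rank ≥ 2; CP rank is at least every unfolding rank, so rank(T) ≥ 2. (Unfolding ranks only ever bound the CP rank from below — rank(T) can be strictly larger than all of them — so the matching upper bound has to come from an explicit 2-term decomposition.)
Upper bound — finding two terms. Write S_k = T[:,:,k] for the frontal slices: S₁ = [[-10, -1, -12], [6, -3, 0]], S₂ = [[-2, 1, 0], [-6, 3, 0]], S₃ = [[-14, -2, -18], [12, -6, 0]].
If T = a₁ ⊗ b₁ ⊗ c₁ + a₂ ⊗ b₂ ⊗ c₂ then each S_k = c₁[k]·a₁b₁ᵀ + c₂[k]·a₂b₂ᵀ. S₁ and S₂ are linearly independent, so a₁b₁ᵀ and a₂b₂ᵀ must span the same plane of matrices: they are the rank-1 matrices of the form x·S₁ + y·S₂.
The 2×2 minor of x·S₁ + y·S₂ on rows {1,2}, columns {1,2} is 36·x² − 36·xy = 36·(x − y)(x), vanishing at (x:y) = (1:1) and (0:1).
M₁ = S₁ + S₂ = [[-12, 0, -12], [0, 0, 0]] = (-12)·[1, 0][1, 0, 1]ᵀ and M₂ = S₂ = [[-2, 1, 0], [-6, 3, 0]] = −[1, 3][2, -1, 0]ᵀ, so take a₁ = [1, 0], b₁ = [1, 0, 1], a₂ = [1, 3], b₂ = [2, -1, 0].
Each slice is an integer combination of E₁ = a₁b₁ᵀ and E₂ = a₂b₂ᵀ: S₁ = −12·E₁ + E₂, S₂ = −E₂, S₃ = −18·E₁ + 2·E₂; reading off coefficients, c₁ = [-12, 0, -18] and c₂ = [1, -1, 2].
Hence T = [1, 0] ⊗ [1, 0, 1] ⊗ [-12, 0, -18] + [1, 3] ⊗ [2, -1, 0] ⊗ [1, -1, 2], so rank(T) ≤ 2.
These bounds meet, so rank(T) = 2.
Check entry T[2,3,1] = 0: (0)·(1)·(-12) + (3)·(0)·(1) = 0.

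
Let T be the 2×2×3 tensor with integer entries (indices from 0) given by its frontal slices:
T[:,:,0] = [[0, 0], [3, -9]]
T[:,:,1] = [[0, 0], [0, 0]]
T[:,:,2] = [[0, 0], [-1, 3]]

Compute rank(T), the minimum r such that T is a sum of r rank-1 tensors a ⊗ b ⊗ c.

1

Lower bound: T ≠ 0 (e.g. T[1,0,0] = 3), so rank(T) ≥ 1.
Upper bound: if T = a ⊗ b ⊗ c then every fibre of T is a multiple of the corresponding factor, so read the factors off the fibres through the nonzero entry T[1,0,0] = 3.
The mode-1 fibre T[:,0,0] = [0, 3] gives a = [0, 1] (primitive direction); the mode-2 fibre T[1,:,0] = [3, -9] gives b = [1, -3]; then c[k] = T[1,0,k] / (a[1]·b[0]) = [3, 0, -1] / 1 = [3, 0, -1].
Expanding [0, 1] ⊗ [1, -3] ⊗ [3, 0, -1] reproduces all 12 entries of T, so T = [0, 1] ⊗ [1, -3] ⊗ [3, 0, -1] and rank(T) ≤ 1.
These bounds meet, so rank(T) = 1.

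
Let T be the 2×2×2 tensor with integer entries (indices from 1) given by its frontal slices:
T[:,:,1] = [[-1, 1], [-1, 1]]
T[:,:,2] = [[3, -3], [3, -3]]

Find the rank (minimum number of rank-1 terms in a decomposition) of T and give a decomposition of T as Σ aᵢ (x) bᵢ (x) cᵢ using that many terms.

Lower bound: T ≠ 0 (e.g. T[1,1,1] = -1), so rank(T) ≥ 1.
Upper bound: if T = a (x) b (x) c then every fibre of T is a multiple of the corresponding factor, so read the factors off the fibres through the nonzero entry T[1,1,1] = -1.
The mode-1 fibre T[:,1,1] = [-1, -1] gives a = (1, 1) (primitive direction); the mode-2 fibre T[1,:,1] = [-1, 1] gives b = (1, -1); then c[k] = T[1,1,k] / (a[1]·b[1]) = [-1, 3] / 1 = (-1, 3).
Expanding (1, 1) (x) (1, -1) (x) (-1, 3) reproduces all 8 entries of T, so T = (1, 1) (x) (1, -1) (x) (-1, 3) and rank(T) ≤ 1.
These bounds meet, so rank(T) = 1.

rank(T) = 1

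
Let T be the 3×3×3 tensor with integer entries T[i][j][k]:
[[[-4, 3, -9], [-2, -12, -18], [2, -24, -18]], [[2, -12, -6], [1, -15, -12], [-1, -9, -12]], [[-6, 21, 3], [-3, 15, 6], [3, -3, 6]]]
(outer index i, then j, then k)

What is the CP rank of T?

2

Lower bound: in the mode-3 unfolding of T (rows indexed by k, columns by (i,j)) the 2×2 minor on rows k ∈ {0, 1}, columns (i,j) ∈ {(0,0), (0,1)} is det [[-4, -2], [3, -12]] = 54 ≠ 0, so that unfolding has rank ≥ 2 and hence rank(T) ≥ 2 (CP rank is at least every unfolding rank, though it can be larger).
Upper bound: with S_k = T[:,:,k], the two rank-1 terms a₁b₁ᵀ, a₂b₂ᵀ are the rank-1 members of the pencil x·S₀ + y·S₁.
The 2×2 minor of x·S₀ + y·S₁ on rows {0,1}, columns {0,1} is 63·xy − 189·y² = 63·(x − 3·y)(y), vanishing at (x:y) = (3:1) and (1:0).
M₁ = 3·S₀ + S₁ = [[-9, -18, -18], [-6, -12, -12], [3, 6, 6]] = (-3)·(3, 2, -1)(1, 2, 2)ᵀ and M₂ = S₀ = [[-4, -2, 2], [2, 1, -1], [-6, -3, 3]] = −(2, -1, 3)(2, 1, -1)ᵀ, so take a₁ = (3, 2, -1), b₁ = (1, 2, 2), a₂ = (2, -1, 3), b₂ = (2, 1, -1).
Each slice is an integer combination of E₁ = a₁b₁ᵀ and E₂ = a₂b₂ᵀ: S₀ = −E₂, S₁ = −3·E₁ + 3·E₂, S₂ = −3·E₁; reading off coefficients, c₁ = (0, -3, -3) and c₂ = (-1, 3, 0).
Hence T = (3, 2, -1) ⊗ (1, 2, 2) ⊗ (0, -3, -3) + (2, -1, 3) ⊗ (2, 1, -1) ⊗ (-1, 3, 0), so rank(T) ≤ 2.
These bounds meet, so rank(T) = 2.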